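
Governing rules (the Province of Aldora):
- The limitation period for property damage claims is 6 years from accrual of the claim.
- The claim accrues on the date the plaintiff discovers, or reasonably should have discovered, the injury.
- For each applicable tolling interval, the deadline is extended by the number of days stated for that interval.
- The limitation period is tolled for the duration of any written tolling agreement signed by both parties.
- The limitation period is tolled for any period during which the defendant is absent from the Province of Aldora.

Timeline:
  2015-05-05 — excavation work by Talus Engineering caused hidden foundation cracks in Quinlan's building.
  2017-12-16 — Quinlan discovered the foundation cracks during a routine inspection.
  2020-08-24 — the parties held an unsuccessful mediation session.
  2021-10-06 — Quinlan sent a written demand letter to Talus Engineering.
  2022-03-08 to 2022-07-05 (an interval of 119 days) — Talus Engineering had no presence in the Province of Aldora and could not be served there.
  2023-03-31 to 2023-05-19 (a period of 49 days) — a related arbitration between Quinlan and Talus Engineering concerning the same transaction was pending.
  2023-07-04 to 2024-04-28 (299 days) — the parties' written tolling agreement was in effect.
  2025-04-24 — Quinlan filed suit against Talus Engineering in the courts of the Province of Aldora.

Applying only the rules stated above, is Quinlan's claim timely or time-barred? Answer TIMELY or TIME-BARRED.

TIME-BARRED

The claim did not accrue until Quinlan discovered the injury on 2017-12-16; the 2015-05-05 act date does not start the clock under the stated rule.
The untolled deadline — 6 years after 2017-12-16 — is 2023-12-16.
The period was tolled for 119 days by the defendant's absence from the jurisdiction (2022-03-08 to 2022-07-05), pushing the deadline to 2024-04-13.
The period was tolled for 299 days by the written tolling agreement (2023-07-04 to 2024-04-28), pushing the deadline to 2025-02-06.
No stated provision tolls the period for a pending arbitration, so the interval from 2023-03-31 to 2023-05-19 has no effect on the deadline.
Nothing else in the chronology tolls or restarts the period.
The 2025-04-24 filing falls after the 2025-02-06 deadline; the claim is time-barred.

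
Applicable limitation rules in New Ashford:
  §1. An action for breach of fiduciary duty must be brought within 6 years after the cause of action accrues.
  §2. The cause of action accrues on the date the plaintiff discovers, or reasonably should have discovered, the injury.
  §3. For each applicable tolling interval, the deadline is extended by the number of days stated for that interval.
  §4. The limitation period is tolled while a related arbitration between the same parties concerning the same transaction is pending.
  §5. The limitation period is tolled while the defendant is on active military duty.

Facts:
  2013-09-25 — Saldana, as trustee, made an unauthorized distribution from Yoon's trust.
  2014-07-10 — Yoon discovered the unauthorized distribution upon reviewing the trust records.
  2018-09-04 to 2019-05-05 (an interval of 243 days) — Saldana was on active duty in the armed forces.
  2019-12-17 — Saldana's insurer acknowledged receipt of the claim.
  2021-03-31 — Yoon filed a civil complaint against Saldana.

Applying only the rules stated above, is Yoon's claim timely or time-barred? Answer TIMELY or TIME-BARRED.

TIME-BARRED

The claim did not accrue until Yoon discovered the injury on 2014-07-10; the 2013-09-25 act date does not start the clock under the stated rule.
Adding the 6 years base period to 2014-07-10 gives a deadline of 2020-07-10, before any tolling.
Because the defendant's active military service ran from 2018-09-04 to 2019-05-05, the deadline is extended by 243 days to 2021-03-10.
The other events in the timeline have no effect on the limitation period under the stated rules.
The 2021-03-31 filing falls after the 2021-03-10 deadline; the claim is time-barred.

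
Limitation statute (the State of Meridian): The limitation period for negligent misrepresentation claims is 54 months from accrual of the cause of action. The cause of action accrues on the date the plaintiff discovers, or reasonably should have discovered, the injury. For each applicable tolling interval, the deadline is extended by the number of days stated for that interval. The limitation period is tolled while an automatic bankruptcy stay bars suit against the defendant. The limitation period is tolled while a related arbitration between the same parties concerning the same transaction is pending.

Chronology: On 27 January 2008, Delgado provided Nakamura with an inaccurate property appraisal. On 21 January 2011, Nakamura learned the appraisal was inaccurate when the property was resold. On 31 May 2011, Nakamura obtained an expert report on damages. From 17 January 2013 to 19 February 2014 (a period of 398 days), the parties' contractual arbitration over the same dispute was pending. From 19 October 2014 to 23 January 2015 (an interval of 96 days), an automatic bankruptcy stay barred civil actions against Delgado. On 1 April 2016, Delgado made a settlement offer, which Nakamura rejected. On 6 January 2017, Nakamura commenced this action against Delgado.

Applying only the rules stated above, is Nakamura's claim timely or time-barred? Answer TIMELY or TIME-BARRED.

Accrual is tied to discovery, so the period began on 21 January 2011 rather than on 27 January 2008 when the act occurred.
The untolled deadline — 54 months after 21 January 2011 — is 21 July 2015.
The period was tolled for 398 days by the pending related arbitration (17 January 2013 to 19 February 2014), pushing the deadline to 22 August 2016.
Because the automatic bankruptcy stay ran from 19 October 2014 to 23 January 2015, the deadline is extended by 96 days to 26 November 2016.
Nothing else in the chronology tolls or restarts the period.
The 6 January 2017 filing falls after the 26 November 2016 deadline; the claim is time-barred.

TIME-BARRED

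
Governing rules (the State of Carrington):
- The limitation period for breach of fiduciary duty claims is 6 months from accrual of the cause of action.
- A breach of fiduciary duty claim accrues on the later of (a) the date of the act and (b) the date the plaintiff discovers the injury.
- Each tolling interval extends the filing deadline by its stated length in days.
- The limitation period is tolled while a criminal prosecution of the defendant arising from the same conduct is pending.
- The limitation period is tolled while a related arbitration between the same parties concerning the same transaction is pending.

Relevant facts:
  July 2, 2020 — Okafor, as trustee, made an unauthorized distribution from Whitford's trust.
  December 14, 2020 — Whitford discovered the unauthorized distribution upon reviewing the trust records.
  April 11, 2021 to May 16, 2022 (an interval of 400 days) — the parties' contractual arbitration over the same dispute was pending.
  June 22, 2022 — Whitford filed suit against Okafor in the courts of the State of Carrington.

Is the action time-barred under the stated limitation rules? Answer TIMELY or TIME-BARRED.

Because discovery on December 14, 2020 post-dates the July 2, 2020 act, accrual under the later-of rule falls on December 14, 2020.
The untolled deadline — 6 months after December 14, 2020 — is June 14, 2021.
Because the pending related arbitration ran from April 11, 2021 to May 16, 2022, the deadline is extended by 400 days to July 19, 2022.
Filing on June 22, 2022 beat the July 19, 2022 deadline — the action is timely.

TIMELY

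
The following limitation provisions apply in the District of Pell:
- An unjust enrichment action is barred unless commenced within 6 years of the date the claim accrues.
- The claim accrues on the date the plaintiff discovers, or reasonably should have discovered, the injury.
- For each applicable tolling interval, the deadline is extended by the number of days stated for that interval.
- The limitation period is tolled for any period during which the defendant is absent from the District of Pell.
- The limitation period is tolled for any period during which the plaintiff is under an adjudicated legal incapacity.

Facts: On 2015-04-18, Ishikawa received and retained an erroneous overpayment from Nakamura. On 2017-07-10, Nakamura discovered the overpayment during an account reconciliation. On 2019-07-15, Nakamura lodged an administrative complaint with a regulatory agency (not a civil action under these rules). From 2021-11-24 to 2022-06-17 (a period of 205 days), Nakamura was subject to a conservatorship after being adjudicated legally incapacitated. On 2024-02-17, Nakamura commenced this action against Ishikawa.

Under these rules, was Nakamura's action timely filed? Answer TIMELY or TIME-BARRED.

TIME-BARRED

The claim did not accrue until Nakamura discovered the injury on 2017-07-10; the 2015-04-18 act date does not start the clock under the stated rule.
6 years from 2017-07-10 is 2023-07-10.
The plaintiff's legal incapacity from 2021-11-24 to 2022-06-17 tolled the period for 205 days, extending the deadline to 2024-01-31.
None of the other events listed affects the running of the period under the stated rules.
The 2024-02-17 filing falls after the 2024-01-31 deadline; the claim is time-barred.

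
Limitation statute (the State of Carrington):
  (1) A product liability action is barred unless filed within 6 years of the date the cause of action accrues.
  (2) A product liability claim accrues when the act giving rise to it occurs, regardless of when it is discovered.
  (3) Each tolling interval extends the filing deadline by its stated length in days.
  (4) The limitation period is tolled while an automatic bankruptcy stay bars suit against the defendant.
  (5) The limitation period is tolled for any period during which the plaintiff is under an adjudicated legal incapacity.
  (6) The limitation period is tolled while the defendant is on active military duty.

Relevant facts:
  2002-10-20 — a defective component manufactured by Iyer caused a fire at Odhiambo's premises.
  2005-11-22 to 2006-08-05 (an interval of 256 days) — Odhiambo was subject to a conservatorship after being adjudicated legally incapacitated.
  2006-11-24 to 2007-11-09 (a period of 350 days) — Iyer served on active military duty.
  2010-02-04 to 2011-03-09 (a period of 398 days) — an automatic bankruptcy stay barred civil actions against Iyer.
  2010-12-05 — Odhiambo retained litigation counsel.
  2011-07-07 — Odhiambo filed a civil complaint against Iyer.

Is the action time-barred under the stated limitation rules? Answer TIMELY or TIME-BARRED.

The limitation period began to run on 2002-10-20.
Adding the 6 years base period to 2002-10-20 gives a deadline of 2008-10-20, before any tolling.
The period was tolled for 256 days by the plaintiff's legal incapacity (2005-11-22 to 2006-08-05), pushing the deadline to 2009-07-03.
The period was tolled for 350 days by the defendant's active military service (2006-11-24 to 2007-11-09), pushing the deadline to 2010-06-18.
The automatic bankruptcy stay from 2010-02-04 to 2011-03-09 tolled the period for 398 days, extending the deadline to 2011-07-21.
The other events in the timeline have no effect on the limitation period under the stated rules.
Odhiambo filed on 2011-07-07, before the 2011-07-21 deadline, so the action is timely.

TIMELY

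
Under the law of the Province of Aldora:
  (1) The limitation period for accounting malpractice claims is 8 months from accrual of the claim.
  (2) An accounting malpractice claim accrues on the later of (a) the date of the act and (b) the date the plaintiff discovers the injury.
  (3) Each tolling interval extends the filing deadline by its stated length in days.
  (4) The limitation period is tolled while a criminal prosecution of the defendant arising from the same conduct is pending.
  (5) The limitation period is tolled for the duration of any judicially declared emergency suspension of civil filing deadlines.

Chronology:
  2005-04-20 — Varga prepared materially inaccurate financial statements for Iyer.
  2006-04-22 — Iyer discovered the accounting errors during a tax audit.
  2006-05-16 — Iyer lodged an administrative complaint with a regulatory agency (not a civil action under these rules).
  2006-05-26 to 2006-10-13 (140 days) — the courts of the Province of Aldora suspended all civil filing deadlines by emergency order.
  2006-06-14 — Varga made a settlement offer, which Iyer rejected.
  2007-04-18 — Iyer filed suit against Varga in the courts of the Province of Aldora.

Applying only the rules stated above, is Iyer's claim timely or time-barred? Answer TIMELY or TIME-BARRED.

TIMELY

The claim accrued on 2006-04-22 — the later of the 2005-04-20 act and the 2006-04-22 discovery.
8 months from 2006-04-22 is 2006-12-22.
The period was tolled for 140 days by the emergency suspension of filing deadlines (2006-05-26 to 2006-10-13), pushing the deadline to 2007-05-11.
None of the other events listed affects the running of the period under the stated rules.
The 2007-04-18 filing precedes the 2007-05-11 deadline; the claim is timely.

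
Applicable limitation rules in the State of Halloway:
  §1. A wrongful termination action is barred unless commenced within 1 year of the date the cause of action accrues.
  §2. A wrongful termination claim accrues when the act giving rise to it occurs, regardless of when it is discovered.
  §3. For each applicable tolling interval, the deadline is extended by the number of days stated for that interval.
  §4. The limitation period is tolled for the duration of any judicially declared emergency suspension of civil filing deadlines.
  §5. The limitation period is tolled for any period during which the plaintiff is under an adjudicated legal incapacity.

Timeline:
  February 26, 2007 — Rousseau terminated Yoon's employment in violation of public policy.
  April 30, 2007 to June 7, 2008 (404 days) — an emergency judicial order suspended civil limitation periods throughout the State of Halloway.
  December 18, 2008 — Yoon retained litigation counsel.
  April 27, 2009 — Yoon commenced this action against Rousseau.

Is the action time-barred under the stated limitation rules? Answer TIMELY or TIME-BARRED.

TIME-BARRED

The claim accrued on February 26, 2007, when the wrongful act occurred.
The untolled deadline — 1 year after February 26, 2007 — is February 26, 2008.
The emergency suspension of filing deadlines from April 30, 2007 to June 7, 2008 tolled the period for 404 days, extending the deadline to April 5, 2009.
The other events in the timeline have no effect on the limitation period under the stated rules.
Filing on April 27, 2009 missed the April 5, 2009 deadline — the action is time-barred.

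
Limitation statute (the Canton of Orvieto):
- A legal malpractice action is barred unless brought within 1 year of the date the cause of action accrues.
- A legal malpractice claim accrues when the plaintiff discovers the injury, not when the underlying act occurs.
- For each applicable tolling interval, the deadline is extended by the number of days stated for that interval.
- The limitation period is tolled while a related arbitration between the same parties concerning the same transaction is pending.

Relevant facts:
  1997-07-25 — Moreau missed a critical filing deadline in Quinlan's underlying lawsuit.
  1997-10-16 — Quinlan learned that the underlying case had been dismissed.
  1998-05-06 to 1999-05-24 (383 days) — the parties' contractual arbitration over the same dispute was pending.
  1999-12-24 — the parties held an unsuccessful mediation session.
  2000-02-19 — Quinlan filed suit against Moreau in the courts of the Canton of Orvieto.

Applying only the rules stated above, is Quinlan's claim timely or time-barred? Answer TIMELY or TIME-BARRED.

TIME-BARRED

Accrual is tied to discovery, so the period began on 1997-10-16 rather than on 1997-07-25 when the act occurred.
1 year from 1997-10-16 is 1998-10-16.
The pending related arbitration from 1998-05-06 to 1999-05-24 tolled the period for 383 days, extending the deadline to 1999-11-03.
None of the other events listed affects the running of the period under the stated rules.
Filing on 2000-02-19 missed the 1999-11-03 deadline — the action is time-barred.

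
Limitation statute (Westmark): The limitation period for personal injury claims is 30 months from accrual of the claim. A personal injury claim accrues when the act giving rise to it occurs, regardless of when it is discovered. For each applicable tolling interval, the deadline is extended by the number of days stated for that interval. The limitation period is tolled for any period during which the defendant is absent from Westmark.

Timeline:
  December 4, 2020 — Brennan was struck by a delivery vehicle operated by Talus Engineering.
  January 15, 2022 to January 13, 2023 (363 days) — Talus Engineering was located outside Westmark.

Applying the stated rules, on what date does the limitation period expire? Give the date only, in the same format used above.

June 1, 2024

The limitation period began to run on December 4, 2020.
The untolled deadline — 30 months after December 4, 2020 — is June 4, 2023.
The period was tolled for 363 days by the defendant's absence from the jurisdiction (January 15, 2022 to January 13, 2023), pushing the deadline to June 1, 2024.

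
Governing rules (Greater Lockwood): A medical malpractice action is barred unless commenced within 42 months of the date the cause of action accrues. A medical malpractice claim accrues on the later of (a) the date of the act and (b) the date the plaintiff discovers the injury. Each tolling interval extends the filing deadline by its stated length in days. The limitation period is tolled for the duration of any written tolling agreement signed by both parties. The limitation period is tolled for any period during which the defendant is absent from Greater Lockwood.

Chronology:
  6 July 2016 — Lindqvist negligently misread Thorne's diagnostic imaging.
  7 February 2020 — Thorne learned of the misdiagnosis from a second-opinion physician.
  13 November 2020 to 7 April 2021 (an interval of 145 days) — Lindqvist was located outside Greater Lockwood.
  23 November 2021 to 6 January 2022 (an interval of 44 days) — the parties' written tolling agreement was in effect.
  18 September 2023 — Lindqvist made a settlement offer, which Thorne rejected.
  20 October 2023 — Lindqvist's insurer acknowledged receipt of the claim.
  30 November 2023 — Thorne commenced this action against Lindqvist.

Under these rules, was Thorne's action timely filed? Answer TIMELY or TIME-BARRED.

TIMELY

The claim accrued on 7 February 2020 — the later of the 6 July 2016 act and the 7 February 2020 discovery.
42 months from 7 February 2020 is 7 August 2023.
The defendant's absence from the jurisdiction from 13 November 2020 to 7 April 2021 tolled the period for 145 days, extending the deadline to 30 December 2023.
The period was tolled for 44 days by the written tolling agreement (23 November 2021 to 6 January 2022), pushing the deadline to 12 February 2024.
None of the other events listed affects the running of the period under the stated rules.
The 30 November 2023 filing precedes the 12 February 2024 deadline; the claim is timely.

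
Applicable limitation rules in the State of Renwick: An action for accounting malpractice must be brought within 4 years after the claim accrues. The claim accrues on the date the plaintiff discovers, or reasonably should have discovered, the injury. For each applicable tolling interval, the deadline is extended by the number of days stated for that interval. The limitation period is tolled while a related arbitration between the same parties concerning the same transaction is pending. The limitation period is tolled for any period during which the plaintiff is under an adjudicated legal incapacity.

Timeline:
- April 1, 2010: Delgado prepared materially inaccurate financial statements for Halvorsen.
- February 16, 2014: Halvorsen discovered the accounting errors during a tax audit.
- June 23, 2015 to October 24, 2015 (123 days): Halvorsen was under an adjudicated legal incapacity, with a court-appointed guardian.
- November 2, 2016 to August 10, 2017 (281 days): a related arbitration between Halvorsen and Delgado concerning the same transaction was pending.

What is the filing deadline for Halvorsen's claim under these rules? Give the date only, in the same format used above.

Accrual is tied to discovery, so the period began on February 16, 2014 rather than on April 1, 2010 when the act occurred.
The untolled deadline — 4 years after February 16, 2014 — is February 16, 2018.
The period was tolled for 123 days by the plaintiff's legal incapacity (June 23, 2015 to October 24, 2015), pushing the deadline to June 19, 2018.
The period was tolled for 281 days by the pending related arbitration (November 2, 2016 to August 10, 2017), pushing the deadline to March 27, 2019.

March 27, 2019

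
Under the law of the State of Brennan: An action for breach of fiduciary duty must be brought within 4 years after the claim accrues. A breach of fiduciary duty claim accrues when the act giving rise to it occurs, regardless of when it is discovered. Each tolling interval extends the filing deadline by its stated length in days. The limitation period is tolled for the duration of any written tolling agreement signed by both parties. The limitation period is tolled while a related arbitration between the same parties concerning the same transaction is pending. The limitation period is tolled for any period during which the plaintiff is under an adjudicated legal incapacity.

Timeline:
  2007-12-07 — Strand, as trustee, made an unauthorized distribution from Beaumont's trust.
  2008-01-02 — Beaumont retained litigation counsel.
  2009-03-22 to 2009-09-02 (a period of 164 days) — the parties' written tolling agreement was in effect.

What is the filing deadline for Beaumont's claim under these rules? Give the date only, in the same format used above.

2012-05-19

The claim accrued on 2007-12-07, the date of the act.
Adding the 4 years base period to 2007-12-07 gives a deadline of 2011-12-07, before any tolling.
The written tolling agreement from 2009-03-22 to 2009-09-02 tolled the period for 164 days, extending the deadline to 2012-05-19.
Nothing else in the chronology tolls or restarts the period.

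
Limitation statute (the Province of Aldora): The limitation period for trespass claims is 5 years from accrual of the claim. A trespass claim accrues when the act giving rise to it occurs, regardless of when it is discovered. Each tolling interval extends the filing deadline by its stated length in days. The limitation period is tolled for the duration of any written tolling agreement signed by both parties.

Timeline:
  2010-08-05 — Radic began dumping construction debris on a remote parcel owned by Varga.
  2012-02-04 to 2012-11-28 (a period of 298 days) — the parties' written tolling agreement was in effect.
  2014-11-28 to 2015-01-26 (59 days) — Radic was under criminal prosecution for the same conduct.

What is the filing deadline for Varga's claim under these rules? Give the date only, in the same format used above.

The limitation period began to run on 2010-08-05.
5 years from 2010-08-05 is 2015-08-05.
Because the written tolling agreement ran from 2012-02-04 to 2012-11-28, the deadline is extended by 298 days to 2016-05-29.
Although a criminal prosecution ran from 2014-11-28 to 2015-01-26, the stated rules do not make that a tolling event, so it is disregarded.

2016-05-29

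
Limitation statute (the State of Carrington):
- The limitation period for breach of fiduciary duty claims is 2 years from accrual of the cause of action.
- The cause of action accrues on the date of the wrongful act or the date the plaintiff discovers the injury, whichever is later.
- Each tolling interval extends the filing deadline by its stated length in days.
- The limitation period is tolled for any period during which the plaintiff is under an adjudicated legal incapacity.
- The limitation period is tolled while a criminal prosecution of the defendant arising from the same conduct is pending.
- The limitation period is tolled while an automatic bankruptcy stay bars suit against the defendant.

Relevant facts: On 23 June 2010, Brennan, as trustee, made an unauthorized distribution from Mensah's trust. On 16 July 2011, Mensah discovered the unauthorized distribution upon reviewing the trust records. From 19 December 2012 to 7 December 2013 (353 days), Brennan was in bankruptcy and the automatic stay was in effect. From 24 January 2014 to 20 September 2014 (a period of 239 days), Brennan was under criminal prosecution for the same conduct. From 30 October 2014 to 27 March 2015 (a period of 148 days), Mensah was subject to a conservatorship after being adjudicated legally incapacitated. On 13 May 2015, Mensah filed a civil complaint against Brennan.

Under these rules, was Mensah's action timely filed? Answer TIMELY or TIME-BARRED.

TIMELY

Taking the later of the act (23 June 2010) and discovery (16 July 2011), the claim accrued on 16 July 2011.
Adding the 2 years base period to 16 July 2011 gives a deadline of 16 July 2013, before any tolling.
The automatic bankruptcy stay from 19 December 2012 to 7 December 2013 tolled the period for 353 days, extending the deadline to 4 July 2014.
The period was tolled for 239 days by the pending criminal prosecution (24 January 2014 to 20 September 2014), pushing the deadline to 28 February 2015.
The period was tolled for 148 days by the plaintiff's legal incapacity (30 October 2014 to 27 March 2015), pushing the deadline to 26 July 2015.
The 13 May 2015 filing precedes the 26 July 2015 deadline; the claim is timely.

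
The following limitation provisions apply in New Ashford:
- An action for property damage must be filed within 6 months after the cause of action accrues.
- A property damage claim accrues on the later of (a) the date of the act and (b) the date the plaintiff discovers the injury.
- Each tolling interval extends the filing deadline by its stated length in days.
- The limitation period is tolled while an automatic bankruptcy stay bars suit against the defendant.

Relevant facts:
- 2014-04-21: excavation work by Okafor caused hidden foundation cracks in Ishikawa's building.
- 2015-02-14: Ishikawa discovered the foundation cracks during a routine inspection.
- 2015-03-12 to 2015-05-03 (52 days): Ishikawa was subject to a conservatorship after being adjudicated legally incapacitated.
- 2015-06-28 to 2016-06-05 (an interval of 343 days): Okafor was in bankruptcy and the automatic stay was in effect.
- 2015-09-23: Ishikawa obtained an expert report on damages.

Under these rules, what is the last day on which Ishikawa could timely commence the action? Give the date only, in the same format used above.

Taking the later of the act (2014-04-21) and discovery (2015-02-14), the claim accrued on 2015-02-14.
6 months from 2015-02-14 is 2015-08-14.
Because the automatic bankruptcy stay ran from 2015-06-28 to 2016-06-05, the deadline is extended by 343 days to 2016-07-22.
Although the plaintiff's incapacity ran from 2015-03-12 to 2015-05-03, the stated rules do not make that a tolling event, so it is disregarded.
Nothing else in the chronology tolls or restarts the period.

2016-07-22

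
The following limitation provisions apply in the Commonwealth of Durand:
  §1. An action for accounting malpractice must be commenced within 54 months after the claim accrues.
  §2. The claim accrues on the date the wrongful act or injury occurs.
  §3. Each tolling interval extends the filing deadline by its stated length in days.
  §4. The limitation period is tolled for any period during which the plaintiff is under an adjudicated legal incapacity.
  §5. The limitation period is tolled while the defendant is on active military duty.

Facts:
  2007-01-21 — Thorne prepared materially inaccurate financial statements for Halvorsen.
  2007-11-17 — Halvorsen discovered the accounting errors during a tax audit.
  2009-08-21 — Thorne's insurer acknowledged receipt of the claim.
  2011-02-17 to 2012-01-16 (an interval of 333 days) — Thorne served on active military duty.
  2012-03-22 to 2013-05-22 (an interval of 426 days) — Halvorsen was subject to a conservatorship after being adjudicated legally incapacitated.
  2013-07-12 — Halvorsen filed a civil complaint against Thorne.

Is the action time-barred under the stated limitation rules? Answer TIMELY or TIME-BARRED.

TIMELY

Because the rule ties accrual to occurrence, the claim accrued on 2007-01-21, not on the 2007-11-17 discovery date.
Adding the 54 months base period to 2007-01-21 gives a deadline of 2011-07-21, before any tolling.
The period was tolled for 333 days by the defendant's active military service (2011-02-17 to 2012-01-16), pushing the deadline to 2012-06-18.
Because the plaintiff's legal incapacity ran from 2012-03-22 to 2013-05-22, the deadline is extended by 426 days to 2013-08-18.
None of the other events listed affects the running of the period under the stated rules.
Filing on 2013-07-12 beat the 2013-08-18 deadline — the action is timely.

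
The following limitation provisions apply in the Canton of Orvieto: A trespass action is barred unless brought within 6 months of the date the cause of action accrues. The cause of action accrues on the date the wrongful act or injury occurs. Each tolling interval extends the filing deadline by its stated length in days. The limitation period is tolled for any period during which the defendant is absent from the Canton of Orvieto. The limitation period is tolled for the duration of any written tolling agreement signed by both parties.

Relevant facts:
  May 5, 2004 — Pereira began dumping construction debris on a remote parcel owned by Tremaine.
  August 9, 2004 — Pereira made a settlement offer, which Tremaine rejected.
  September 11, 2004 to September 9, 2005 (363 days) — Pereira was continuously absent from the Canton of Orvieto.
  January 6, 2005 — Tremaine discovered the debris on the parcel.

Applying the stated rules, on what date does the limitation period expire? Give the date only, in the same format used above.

November 3, 2005

Because the rule ties accrual to occurrence, the claim accrued on May 5, 2004, not on the January 6, 2005 discovery date.
The untolled deadline — 6 months after May 5, 2004 — is November 5, 2004.
The defendant's absence from the jurisdiction from September 11, 2004 to September 9, 2005 tolled the period for 363 days, extending the deadline to November 3, 2005.
None of the other events listed affects the running of the period under the stated rules.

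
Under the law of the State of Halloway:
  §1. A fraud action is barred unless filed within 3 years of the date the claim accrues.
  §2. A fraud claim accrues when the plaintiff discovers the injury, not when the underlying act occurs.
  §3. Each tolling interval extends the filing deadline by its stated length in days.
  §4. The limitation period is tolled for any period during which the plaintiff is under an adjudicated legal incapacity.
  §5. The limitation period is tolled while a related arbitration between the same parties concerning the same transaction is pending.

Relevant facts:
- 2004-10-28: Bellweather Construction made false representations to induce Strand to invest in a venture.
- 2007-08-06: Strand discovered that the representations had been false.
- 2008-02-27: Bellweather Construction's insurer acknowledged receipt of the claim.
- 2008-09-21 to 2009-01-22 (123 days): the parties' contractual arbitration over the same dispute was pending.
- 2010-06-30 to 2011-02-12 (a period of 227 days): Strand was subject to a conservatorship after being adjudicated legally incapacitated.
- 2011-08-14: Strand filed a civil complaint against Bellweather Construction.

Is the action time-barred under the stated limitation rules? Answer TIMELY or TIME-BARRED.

TIME-BARRED

Under the discovery rule, the claim accrued on 2007-08-06, when Strand discovered the injury — not on the 2004-10-28 date of the underlying act.
3 years from 2007-08-06 is 2010-08-06.
Because the pending related arbitration ran from 2008-09-21 to 2009-01-22, the deadline is extended by 123 days to 2010-12-07.
Because the plaintiff's legal incapacity ran from 2010-06-30 to 2011-02-12, the deadline is extended by 227 days to 2011-07-22.
The other events in the timeline have no effect on the limitation period under the stated rules.
Strand filed on 2011-08-14, after the 2011-07-22 deadline, so the action is time-barred.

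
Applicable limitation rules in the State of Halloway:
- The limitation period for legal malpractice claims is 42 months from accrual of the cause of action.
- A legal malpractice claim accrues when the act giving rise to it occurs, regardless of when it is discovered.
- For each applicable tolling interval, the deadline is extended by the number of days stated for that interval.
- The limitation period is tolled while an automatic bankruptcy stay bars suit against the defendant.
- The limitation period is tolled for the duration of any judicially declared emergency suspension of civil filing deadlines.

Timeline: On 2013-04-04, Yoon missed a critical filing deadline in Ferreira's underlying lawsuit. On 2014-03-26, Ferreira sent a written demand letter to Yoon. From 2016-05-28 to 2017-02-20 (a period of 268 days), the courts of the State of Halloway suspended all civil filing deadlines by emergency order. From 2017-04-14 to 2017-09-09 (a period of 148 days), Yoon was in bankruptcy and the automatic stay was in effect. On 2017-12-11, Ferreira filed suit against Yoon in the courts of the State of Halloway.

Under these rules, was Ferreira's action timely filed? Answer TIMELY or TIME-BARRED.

The claim accrued on 2013-04-04, when the wrongful act occurred.
42 months from 2013-04-04 is 2016-10-04.
The period was tolled for 268 days by the emergency suspension of filing deadlines (2016-05-28 to 2017-02-20), pushing the deadline to 2017-06-29.
Because the automatic bankruptcy stay ran from 2017-04-14 to 2017-09-09, the deadline is extended by 148 days to 2017-11-24.
None of the other events listed affects the running of the period under the stated rules.
Filing on 2017-12-11 missed the 2017-11-24 deadline — the action is time-barred.

TIME-BARRED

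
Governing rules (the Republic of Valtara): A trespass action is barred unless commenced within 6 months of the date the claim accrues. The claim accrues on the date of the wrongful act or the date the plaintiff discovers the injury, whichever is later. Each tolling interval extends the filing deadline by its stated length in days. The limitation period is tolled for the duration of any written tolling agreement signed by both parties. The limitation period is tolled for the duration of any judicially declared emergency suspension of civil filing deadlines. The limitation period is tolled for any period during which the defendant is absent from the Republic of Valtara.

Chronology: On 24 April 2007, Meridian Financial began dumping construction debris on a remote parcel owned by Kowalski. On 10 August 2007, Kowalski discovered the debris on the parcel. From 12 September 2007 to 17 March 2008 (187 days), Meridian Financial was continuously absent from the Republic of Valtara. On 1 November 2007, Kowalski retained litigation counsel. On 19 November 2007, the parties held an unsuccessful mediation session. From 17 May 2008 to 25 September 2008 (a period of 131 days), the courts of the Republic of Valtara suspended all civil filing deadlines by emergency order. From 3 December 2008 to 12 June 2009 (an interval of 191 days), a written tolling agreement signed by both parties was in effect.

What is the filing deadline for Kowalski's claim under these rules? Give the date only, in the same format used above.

Taking the later of the act (24 April 2007) and discovery (10 August 2007), the claim accrued on 10 August 2007.
The untolled deadline — 6 months after 10 August 2007 — is 10 February 2008.
Because the defendant's absence from the jurisdiction ran from 12 September 2007 to 17 March 2008, the deadline is extended by 187 days to 15 August 2008.
The period was tolled for 131 days by the emergency suspension of filing deadlines (17 May 2008 to 25 September 2008), pushing the deadline to 24 December 2008.
The period was tolled for 191 days by the written tolling agreement (3 December 2008 to 12 June 2009), pushing the deadline to 3 July 2009.
Nothing else in the chronology tolls or restarts the period.

3 July 2009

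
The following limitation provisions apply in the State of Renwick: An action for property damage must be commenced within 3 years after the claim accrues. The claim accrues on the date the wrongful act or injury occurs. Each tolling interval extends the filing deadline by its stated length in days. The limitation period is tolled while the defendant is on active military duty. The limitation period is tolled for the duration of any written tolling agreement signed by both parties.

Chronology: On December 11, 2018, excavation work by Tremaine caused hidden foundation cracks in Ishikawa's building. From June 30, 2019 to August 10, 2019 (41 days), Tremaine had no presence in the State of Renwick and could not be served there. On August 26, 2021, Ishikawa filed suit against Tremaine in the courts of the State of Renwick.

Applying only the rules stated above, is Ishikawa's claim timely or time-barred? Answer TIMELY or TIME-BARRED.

TIMELY

The limitation period began to run on December 11, 2018.
3 years from December 11, 2018 is December 11, 2021.
The defendant's absence from the jurisdiction from June 30, 2019 to August 10, 2019 does not toll the period, because no stated rule makes the defendant's absence a tolling event.
The August 26, 2021 filing precedes the December 11, 2021 deadline; the claim is timely.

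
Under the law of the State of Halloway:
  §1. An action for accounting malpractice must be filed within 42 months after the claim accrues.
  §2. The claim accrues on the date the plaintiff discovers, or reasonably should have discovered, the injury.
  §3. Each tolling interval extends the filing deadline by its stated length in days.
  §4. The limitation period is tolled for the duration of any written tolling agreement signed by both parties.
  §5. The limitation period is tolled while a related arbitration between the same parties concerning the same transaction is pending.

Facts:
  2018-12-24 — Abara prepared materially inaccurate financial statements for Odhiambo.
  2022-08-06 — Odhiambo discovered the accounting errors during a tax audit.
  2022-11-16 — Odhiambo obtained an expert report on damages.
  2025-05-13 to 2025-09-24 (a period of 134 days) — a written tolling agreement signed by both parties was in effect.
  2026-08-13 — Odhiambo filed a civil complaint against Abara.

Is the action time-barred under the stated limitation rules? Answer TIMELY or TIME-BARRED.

The claim did not accrue until Odhiambo discovered the injury on 2022-08-06; the 2018-12-24 act date does not start the clock under the stated rule.
The untolled deadline — 42 months after 2022-08-06 — is 2026-02-06.
The written tolling agreement from 2025-05-13 to 2025-09-24 tolled the period for 134 days, extending the deadline to 2026-06-20.
The other events in the timeline have no effect on the limitation period under the stated rules.
Filing on 2026-08-13 missed the 2026-06-20 deadline — the action is time-barred.

TIME-BARRED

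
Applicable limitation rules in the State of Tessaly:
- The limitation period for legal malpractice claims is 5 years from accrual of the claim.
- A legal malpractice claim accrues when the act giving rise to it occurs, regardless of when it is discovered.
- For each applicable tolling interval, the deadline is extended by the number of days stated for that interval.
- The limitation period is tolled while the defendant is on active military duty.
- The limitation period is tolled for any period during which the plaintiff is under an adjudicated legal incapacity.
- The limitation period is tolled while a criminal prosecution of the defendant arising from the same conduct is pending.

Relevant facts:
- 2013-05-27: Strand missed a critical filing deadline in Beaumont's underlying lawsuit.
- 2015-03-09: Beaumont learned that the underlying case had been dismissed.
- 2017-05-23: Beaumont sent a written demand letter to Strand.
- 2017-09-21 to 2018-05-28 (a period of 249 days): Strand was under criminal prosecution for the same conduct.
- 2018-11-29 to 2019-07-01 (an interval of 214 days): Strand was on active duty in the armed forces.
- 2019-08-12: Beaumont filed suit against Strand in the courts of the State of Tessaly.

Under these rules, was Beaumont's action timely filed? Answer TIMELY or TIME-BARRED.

The claim accrued on 2013-05-27, when the wrongful act occurred; under the stated occurrence rule the 2015-03-09 discovery does not delay accrual.
The untolled deadline — 5 years after 2013-05-27 — is 2018-05-27.
Because the pending criminal prosecution ran from 2017-09-21 to 2018-05-28, the deadline is extended by 249 days to 2019-01-31.
Because the defendant's active military service ran from 2018-11-29 to 2019-07-01, the deadline is extended by 214 days to 2019-09-02.
The other events in the timeline have no effect on the limitation period under the stated rules.
Filing on 2019-08-12 beat the 2019-09-02 deadline — the action is timely.

TIMELY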